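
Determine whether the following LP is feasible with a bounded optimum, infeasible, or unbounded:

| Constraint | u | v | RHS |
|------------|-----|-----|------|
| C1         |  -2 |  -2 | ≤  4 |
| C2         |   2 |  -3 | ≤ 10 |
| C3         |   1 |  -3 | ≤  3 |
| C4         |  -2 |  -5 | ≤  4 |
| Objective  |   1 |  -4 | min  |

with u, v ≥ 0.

Unbounded (objective can decrease without bound)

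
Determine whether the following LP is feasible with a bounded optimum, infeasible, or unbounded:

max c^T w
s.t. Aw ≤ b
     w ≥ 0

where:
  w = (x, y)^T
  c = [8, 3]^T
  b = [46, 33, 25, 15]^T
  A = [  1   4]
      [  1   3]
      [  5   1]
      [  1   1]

Feasible with a bounded optimal solution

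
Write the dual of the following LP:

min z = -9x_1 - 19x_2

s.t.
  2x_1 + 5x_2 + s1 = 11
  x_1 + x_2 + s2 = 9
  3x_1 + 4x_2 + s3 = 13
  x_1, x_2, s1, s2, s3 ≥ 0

Primal min cᵀx s.t. Ax ≤ b, x ≥ 0  →  Dual max −bᵀy s.t. Aᵀy ≥ −c, y ≥ 0.

Maximize: z = -11y1 - 9y2 - 13y3

Subject to:
  2y1 + y2 + 3y3 ≥ 9
  5y1 + y2 + 4y3 ≥ 19
  y1, y2, y3 ≥ 0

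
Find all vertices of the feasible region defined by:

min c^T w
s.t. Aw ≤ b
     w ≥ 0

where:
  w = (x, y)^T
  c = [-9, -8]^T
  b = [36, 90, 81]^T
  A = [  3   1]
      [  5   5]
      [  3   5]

(0, 0), (12, 0), (9, 9), (4.5, 13.5), (0, 16.2)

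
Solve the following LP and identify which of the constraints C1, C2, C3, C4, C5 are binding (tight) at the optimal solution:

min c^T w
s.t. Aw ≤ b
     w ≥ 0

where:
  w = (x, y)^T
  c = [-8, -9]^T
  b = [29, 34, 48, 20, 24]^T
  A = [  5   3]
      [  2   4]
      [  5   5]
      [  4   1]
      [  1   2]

At x = 1, y = 8, compute slack b - a·x for each constraint:
  C1: 29 − 29 = 0  (binding)
  C2: 34 − 34 = 0  (binding)
  C3: 48 − 45 = 3  (slack)
  C4: 20 − 12 = 8  (slack)
  C5: 24 − 17 = 7  (slack)

Optimal: x = 1, y = 8
Binding: C1, C2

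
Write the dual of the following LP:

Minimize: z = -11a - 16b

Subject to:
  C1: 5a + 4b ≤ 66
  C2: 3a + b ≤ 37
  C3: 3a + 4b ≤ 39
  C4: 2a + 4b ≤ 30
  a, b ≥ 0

Primal min cᵀx s.t. Ax ≤ b, x ≥ 0  →  Dual max −bᵀy s.t. Aᵀy ≥ −c, y ≥ 0.

Maximize: z = -66y1 - 37y2 - 39y3 - 30y4

Subject to:
  5y1 + 3y2 + 3y3 + 2y4 ≥ 11
  4y1 + y2 + 4y3 + 4y4 ≥ 16
  y1, y2, y3, y4 ≥ 0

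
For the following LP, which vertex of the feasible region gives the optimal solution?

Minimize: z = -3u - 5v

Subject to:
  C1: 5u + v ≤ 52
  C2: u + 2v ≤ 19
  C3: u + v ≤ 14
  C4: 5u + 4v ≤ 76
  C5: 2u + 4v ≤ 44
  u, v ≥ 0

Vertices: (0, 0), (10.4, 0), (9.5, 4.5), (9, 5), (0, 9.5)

Evaluate the objective at each vertex of the feasible region:
  z(0, 0) = 0
  z(10.4, 0) = -31.2
  z(9.5, 4.5) = -51
  z(9, 5) = -52  ←
  z(0, 9.5) = -47.5
The minimum is at u = 9, v = 5.

(9, 5)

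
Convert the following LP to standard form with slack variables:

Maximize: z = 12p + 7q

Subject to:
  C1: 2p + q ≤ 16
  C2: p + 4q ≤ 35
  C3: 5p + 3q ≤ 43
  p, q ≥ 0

max z = 12p + 7q

s.t.
  2p + q + s1 = 16
  p + 4q + s2 = 35
  5p + 3q + s3 = 43
  p, q, s1, s2, s3 ≥ 0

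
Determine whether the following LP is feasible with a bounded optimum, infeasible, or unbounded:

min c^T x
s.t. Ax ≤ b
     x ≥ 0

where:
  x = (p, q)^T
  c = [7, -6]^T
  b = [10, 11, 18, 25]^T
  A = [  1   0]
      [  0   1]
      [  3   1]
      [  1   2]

Feasible with a bounded optimal solution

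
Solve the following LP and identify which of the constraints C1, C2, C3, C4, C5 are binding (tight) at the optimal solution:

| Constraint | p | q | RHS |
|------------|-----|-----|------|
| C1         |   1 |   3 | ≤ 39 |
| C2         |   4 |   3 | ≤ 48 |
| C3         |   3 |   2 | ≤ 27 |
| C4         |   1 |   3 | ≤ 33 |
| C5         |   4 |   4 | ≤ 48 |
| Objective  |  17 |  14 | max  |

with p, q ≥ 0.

At p = 3, q = 9, compute slack b - a·x for each constraint:
  C1: 39 − 30 = 9  (slack)
  C2: 48 − 39 = 9  (slack)
  C3: 27 − 27 = 0  (binding)
  C4: 33 − 30 = 3  (slack)
  C5: 48 − 48 = 0  (binding)

Optimal: p = 3, q = 9
Binding: C3, C5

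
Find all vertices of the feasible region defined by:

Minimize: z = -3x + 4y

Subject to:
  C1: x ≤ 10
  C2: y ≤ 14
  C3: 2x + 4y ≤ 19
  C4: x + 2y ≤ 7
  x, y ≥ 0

(0, 0), (7, 0), (0, 3.5)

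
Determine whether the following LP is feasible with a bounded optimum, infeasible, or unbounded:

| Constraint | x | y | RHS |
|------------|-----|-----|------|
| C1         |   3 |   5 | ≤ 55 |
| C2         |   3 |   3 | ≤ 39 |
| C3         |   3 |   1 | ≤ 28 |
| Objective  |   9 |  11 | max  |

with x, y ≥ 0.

Feasible with a bounded optimal solution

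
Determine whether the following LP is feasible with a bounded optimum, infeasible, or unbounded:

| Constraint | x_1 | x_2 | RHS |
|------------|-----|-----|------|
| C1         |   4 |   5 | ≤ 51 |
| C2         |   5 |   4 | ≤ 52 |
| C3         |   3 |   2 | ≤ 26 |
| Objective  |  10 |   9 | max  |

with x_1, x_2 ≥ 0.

Feasible with a bounded optimal solution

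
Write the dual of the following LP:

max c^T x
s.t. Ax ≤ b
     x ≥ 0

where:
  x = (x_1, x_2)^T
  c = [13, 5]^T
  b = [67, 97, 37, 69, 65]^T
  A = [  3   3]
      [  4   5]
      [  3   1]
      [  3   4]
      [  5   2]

Primal max cᵀx s.t. Ax ≤ b, x ≥ 0  →  Dual min bᵀy s.t. Aᵀy ≥ c, y ≥ 0.

Minimize: z = 67y1 + 97y2 + 37y3 + 69y4 + 65y5

Subject to:
  3y1 + 4y2 + 3y3 + 3y4 + 5y5 ≥ 13
  3y1 + 5y2 + y3 + 4y4 + 2y5 ≥ 5
  y1, y2, y3, y4, y5 ≥ 0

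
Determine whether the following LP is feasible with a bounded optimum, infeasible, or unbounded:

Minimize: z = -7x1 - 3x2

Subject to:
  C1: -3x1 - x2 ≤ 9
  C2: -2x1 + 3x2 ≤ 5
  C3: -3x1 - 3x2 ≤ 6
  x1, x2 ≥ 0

Unbounded (objective can decrease without bound)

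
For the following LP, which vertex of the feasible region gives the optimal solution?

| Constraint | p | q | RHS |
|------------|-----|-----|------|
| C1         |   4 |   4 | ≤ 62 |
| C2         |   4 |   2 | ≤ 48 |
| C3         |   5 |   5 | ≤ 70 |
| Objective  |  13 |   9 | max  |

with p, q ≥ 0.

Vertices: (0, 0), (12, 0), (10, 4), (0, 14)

Evaluate the objective at each vertex of the feasible region:
  z(0, 0) = 0
  z(12, 0) = 156
  z(10, 4) = 166  ←
  z(0, 14) = 126
The maximum is at p = 10, q = 4.

(10, 4)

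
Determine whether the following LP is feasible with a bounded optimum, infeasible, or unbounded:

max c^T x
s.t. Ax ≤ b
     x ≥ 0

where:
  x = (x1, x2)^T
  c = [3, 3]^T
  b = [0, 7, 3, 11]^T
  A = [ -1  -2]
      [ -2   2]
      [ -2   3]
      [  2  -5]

Unbounded (objective can increase without bound)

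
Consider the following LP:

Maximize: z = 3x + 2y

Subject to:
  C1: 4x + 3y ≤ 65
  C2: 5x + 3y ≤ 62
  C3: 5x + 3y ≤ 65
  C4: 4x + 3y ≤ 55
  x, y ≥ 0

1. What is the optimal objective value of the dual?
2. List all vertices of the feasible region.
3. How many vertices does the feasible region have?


1. 39
2. (0, 0), (12.4, 0), (7, 9), (0, 18.33)
3. 4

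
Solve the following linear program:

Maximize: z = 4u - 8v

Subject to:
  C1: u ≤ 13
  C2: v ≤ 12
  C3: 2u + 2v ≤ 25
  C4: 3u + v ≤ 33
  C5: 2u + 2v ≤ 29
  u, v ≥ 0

Evaluate the objective at each vertex of the feasible region:
  z(0, 0) = 0
  z(11, 0) = 44  ←
  z(10.25, 2.25) = 23
  z(0.5, 12) = -94
  z(0, 12) = -96
The maximum is at u = 11, v = 0.

u = 11, v = 0, z = 44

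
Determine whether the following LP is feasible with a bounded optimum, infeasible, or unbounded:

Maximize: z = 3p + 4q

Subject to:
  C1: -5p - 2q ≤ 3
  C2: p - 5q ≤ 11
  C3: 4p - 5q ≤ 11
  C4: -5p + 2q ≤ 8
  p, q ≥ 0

Unbounded (objective can increase without bound)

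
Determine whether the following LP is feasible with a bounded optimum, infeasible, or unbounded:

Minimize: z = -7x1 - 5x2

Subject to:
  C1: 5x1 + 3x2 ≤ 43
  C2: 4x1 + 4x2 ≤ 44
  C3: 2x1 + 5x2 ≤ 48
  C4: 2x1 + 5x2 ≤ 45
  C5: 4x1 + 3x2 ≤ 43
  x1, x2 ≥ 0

Feasible with a bounded optimal solution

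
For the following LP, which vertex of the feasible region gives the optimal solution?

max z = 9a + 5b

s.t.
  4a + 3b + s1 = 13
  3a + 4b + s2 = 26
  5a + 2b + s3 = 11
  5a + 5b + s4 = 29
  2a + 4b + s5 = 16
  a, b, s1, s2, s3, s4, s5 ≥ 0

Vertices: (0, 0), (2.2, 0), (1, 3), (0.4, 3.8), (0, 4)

Evaluate the objective at each vertex of the feasible region:
  z(0, 0) = 0
  z(2.2, 0) = 19.8
  z(1, 3) = 24  ←
  z(0.4, 3.8) = 22.6
  z(0, 4) = 20
The maximum is at a = 1, b = 3.

(1, 3)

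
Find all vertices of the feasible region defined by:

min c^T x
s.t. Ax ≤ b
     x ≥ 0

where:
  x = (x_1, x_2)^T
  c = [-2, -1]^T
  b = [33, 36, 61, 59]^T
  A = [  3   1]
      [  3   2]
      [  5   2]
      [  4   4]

(0, 0), (11, 0), (10, 3), (6.5, 8.25), (0, 14.75)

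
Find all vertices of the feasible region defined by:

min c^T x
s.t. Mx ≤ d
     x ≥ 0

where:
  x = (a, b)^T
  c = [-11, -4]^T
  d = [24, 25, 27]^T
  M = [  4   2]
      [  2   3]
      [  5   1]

(0, 0), (5.4, 0), (5, 2), (2.75, 6.5), (0, 8.333)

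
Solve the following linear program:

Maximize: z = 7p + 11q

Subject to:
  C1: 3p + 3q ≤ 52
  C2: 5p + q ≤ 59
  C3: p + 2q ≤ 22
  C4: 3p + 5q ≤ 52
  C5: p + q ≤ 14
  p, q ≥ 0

Evaluate the objective at each vertex of the feasible region:
  z(0, 0) = 0
  z(11.8, 0) = 82.6
  z(11.25, 2.75) = 109
  z(9, 5) = 118  ←
  z(0, 10.4) = 114.4
The maximum is at p = 9, q = 5.

p = 9, q = 5, z = 118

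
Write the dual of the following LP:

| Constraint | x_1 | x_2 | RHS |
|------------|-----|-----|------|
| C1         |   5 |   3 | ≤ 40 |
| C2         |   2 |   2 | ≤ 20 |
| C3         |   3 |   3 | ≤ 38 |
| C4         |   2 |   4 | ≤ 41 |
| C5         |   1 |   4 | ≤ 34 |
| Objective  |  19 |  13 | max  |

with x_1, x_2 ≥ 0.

Primal max cᵀx s.t. Ax ≤ b, x ≥ 0  →  Dual min bᵀy s.t. Aᵀy ≥ c, y ≥ 0.

Minimize: z = 40y1 + 20y2 + 38y3 + 41y4 + 34y5

Subject to:
  5y1 + 2y2 + 3y3 + 2y4 + y5 ≥ 19
  3y1 + 2y2 + 3y3 + 4y4 + 4y5 ≥ 13
  y1, y2, y3, y4, y5 ≥ 0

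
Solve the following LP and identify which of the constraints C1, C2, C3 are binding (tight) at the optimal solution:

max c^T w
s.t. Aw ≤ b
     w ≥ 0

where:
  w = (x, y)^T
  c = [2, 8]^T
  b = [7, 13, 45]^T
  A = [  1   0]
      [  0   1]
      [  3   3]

At x = 2, y = 13, compute slack b - a·x for each constraint:
  C1: 7 − 2 = 5  (slack)
  C2: 13 − 13 = 0  (binding)
  C3: 45 − 45 = 0  (binding)

Optimal: x = 2, y = 13
Binding: C2, C3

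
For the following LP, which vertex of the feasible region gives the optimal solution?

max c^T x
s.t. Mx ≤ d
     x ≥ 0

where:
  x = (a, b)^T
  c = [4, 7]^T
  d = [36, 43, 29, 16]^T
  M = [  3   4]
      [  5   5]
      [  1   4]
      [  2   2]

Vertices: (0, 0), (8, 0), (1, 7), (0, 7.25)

Evaluate the objective at each vertex of the feasible region:
  z(0, 0) = 0
  z(8, 0) = 32
  z(1, 7) = 53  ←
  z(0, 7.25) = 50.75
The maximum is at a = 1, b = 7.

(1, 7)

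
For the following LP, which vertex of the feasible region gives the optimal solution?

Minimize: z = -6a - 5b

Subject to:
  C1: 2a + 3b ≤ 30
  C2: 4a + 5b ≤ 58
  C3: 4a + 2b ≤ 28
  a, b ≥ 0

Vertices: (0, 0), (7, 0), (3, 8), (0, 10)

Evaluate the objective at each vertex of the feasible region:
  z(0, 0) = 0
  z(7, 0) = -42
  z(3, 8) = -58  ←
  z(0, 10) = -50
The minimum is at a = 3, b = 8.

(3, 8)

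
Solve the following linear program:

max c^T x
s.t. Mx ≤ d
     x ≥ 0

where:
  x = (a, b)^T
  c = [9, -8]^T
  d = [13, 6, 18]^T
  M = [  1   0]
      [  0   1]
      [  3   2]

Evaluate the objective at each vertex of the feasible region:
  z(0, 0) = 0
  z(6, 0) = 54  ←
  z(2, 6) = -30
  z(0, 6) = -48
The maximum is at a = 6, b = 0.

a = 6, b = 0, z = 54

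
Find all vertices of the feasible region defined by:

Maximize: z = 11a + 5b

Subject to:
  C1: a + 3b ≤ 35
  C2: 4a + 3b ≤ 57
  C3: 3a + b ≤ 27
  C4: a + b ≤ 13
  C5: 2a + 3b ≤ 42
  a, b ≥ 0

(0, 0), (9, 0), (7, 6), (2, 11), (0, 11.67)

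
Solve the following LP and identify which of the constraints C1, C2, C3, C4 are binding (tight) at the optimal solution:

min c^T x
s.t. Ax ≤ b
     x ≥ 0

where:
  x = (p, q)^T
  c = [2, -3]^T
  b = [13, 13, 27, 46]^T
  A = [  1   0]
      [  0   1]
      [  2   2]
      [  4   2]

At p = 0, q = 13, compute slack b - a·x for each constraint:
  C1: 13 − 0 = 13  (slack)
  C2: 13 − 13 = 0  (binding)
  C3: 27 − 26 = 1  (slack)
  C4: 46 − 26 = 20  (slack)

Optimal: p = 0, q = 13
Binding: C2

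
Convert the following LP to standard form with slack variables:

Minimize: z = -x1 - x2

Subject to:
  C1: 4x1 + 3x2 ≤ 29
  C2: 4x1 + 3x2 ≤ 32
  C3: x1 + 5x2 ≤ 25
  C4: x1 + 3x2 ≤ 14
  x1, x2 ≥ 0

min z = -x1 - x2

s.t.
  4x1 + 3x2 + s1 = 29
  4x1 + 3x2 + s2 = 32
  x1 + 5x2 + s3 = 25
  x1 + 3x2 + s4 = 14
  x1, x2, s1, s2, s3, s4 ≥ 0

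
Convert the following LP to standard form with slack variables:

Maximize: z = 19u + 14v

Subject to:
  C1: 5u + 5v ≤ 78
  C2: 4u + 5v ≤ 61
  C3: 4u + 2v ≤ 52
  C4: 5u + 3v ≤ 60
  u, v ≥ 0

max z = 19u + 14v

s.t.
  5u + 5v + s1 = 78
  4u + 5v + s2 = 61
  4u + 2v + s3 = 52
  5u + 3v + s4 = 60
  u, v, s1, s2, s3, s4 ≥ 0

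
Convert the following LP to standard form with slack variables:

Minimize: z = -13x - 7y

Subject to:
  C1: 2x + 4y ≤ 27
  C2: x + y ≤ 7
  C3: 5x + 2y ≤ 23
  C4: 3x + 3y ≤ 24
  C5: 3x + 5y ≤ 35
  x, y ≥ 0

min z = -13x - 7y

s.t.
  2x + 4y + s1 = 27
  x + y + s2 = 7
  5x + 2y + s3 = 23
  3x + 3y + s4 = 24
  3x + 5y + s5 = 35
  x, y, s1, s2, s3, s4, s5 ≥ 0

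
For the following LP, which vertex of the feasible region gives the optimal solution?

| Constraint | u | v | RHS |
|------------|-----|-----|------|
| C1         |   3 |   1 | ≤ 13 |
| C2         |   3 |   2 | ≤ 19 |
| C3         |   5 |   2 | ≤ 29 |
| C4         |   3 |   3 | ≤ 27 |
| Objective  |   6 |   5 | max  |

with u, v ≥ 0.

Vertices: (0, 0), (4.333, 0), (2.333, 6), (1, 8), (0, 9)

Evaluate the objective at each vertex of the feasible region:
  z(0, 0) = 0
  z(4.333, 0) = 26
  z(2.333, 6) = 44
  z(1, 8) = 46  ←
  z(0, 9) = 45
The maximum is at u = 1, v = 8.

(1, 8)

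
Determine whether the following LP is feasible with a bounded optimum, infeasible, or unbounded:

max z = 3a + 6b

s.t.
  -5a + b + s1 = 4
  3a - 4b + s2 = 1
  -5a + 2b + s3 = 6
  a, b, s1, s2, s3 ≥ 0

Unbounded (objective can increase without bound)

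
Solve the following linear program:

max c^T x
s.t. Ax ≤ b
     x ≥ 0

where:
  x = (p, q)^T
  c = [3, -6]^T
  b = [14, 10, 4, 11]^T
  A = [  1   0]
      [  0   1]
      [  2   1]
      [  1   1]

Evaluate the objective at each vertex of the feasible region:
  z(0, 0) = 0
  z(2, 0) = 6  ←
  z(0, 4) = -24
The maximum is at p = 2, q = 0.

p = 2, q = 0, z = 6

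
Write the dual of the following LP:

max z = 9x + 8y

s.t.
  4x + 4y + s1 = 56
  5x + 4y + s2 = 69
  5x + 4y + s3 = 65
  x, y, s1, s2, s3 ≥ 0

Primal max cᵀx s.t. Ax ≤ b, x ≥ 0  →  Dual min bᵀy s.t. Aᵀy ≥ c, y ≥ 0.

Minimize: z = 56y1 + 69y2 + 65y3

Subject to:
  4y1 + 5y2 + 5y3 ≥ 9
  4y1 + 4y2 + 4y3 ≥ 8
  y1, y2, y3 ≥ 0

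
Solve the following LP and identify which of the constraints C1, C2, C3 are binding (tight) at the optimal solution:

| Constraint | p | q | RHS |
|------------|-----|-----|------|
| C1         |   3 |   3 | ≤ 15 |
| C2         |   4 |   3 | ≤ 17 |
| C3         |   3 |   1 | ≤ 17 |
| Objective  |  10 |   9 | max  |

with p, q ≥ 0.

At p = 2, q = 3, compute slack b - a·x for each constraint:
  C1: 15 − 15 = 0  (binding)
  C2: 17 − 17 = 0  (binding)
  C3: 17 − 9 = 8  (slack)

Optimal: p = 2, q = 3
Binding: C1, C2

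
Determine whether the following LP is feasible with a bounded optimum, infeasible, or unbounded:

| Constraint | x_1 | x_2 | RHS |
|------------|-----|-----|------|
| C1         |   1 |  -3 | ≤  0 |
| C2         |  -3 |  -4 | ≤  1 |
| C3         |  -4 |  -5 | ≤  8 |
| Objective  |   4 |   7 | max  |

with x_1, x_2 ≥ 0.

Unbounded (objective can increase without bound)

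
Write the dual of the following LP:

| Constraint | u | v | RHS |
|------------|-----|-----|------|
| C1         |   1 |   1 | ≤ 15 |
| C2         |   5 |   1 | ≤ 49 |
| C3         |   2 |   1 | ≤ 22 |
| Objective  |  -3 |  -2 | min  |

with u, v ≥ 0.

Primal min cᵀx s.t. Ax ≤ b, x ≥ 0  →  Dual max −bᵀy s.t. Aᵀy ≥ −c, y ≥ 0.

Maximize: z = -15y1 - 49y2 - 22y3

Subject to:
  y1 + 5y2 + 2y3 ≥ 3
  y1 + y2 + y3 ≥ 2
  y1, y2, y3 ≥ 0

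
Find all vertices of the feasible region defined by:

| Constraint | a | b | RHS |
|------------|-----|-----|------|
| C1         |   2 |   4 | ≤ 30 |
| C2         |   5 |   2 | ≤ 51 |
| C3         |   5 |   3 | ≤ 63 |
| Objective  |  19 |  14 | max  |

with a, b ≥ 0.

(0, 0), (10.2, 0), (9, 3), (0, 7.5)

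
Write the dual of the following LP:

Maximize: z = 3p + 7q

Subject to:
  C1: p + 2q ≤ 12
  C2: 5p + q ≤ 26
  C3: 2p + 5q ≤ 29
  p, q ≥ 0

Primal max cᵀx s.t. Ax ≤ b, x ≥ 0  →  Dual min bᵀy s.t. Aᵀy ≥ c, y ≥ 0.

Minimize: z = 12y1 + 26y2 + 29y3

Subject to:
  y1 + 5y2 + 2y3 ≥ 3
  2y1 + y2 + 5y3 ≥ 7
  y1, y2, y3 ≥ 0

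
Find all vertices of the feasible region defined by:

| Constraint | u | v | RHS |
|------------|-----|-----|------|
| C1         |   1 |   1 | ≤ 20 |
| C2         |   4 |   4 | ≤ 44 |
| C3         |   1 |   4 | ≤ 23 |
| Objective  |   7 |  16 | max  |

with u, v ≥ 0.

(0, 0), (11, 0), (7, 4), (0, 5.75)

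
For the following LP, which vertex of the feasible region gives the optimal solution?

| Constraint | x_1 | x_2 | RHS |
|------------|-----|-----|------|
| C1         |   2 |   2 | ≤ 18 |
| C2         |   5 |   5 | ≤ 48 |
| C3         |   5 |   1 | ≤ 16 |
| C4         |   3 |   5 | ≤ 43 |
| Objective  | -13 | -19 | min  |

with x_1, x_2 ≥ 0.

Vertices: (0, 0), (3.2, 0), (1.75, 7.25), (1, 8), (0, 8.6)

Evaluate the objective at each vertex of the feasible region:
  z(0, 0) = 0
  z(3.2, 0) = -41.6
  z(1.75, 7.25) = -160.5
  z(1, 8) = -165  ←
  z(0, 8.6) = -163.4
The minimum is at x_1 = 1, x_2 = 8.

(1, 8)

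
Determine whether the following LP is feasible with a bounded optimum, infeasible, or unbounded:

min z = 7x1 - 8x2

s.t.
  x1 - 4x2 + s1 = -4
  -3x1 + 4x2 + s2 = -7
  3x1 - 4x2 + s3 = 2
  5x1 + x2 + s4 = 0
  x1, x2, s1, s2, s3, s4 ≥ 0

Infeasible (no feasible solution exists)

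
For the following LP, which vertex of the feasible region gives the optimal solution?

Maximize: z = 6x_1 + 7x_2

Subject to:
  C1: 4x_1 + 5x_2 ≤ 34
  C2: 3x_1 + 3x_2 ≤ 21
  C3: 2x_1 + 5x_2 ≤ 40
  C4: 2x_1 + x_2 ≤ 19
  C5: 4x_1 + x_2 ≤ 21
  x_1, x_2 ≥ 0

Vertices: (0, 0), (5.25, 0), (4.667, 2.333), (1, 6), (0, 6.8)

Evaluate the objective at each vertex of the feasible region:
  z(0, 0) = 0
  z(5.25, 0) = 31.5
  z(4.667, 2.333) = 44.33
  z(1, 6) = 48  ←
  z(0, 6.8) = 47.6
The maximum is at x_1 = 1, x_2 = 6.

(1, 6)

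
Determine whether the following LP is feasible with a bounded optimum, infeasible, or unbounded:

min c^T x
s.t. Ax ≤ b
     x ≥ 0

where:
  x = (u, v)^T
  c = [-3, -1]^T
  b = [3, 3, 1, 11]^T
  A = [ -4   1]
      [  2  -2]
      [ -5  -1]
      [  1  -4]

Unbounded (objective can decrease without bound)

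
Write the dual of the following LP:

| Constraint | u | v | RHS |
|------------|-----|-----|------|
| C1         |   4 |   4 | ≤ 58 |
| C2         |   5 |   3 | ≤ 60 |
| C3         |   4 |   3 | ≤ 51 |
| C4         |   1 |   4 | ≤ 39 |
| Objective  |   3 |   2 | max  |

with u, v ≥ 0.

Primal max cᵀx s.t. Ax ≤ b, x ≥ 0  →  Dual min bᵀy s.t. Aᵀy ≥ c, y ≥ 0.

Minimize: z = 58y1 + 60y2 + 51y3 + 39y4

Subject to:
  4y1 + 5y2 + 4y3 + y4 ≥ 3
  4y1 + 3y2 + 3y3 + 4y4 ≥ 2
  y1, y2, y3, y4 ≥ 0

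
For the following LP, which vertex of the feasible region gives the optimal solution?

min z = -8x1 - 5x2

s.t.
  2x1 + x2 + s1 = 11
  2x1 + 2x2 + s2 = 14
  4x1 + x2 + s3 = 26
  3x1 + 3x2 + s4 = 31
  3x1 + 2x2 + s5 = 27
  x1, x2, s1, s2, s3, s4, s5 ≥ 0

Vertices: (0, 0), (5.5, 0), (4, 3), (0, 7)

Evaluate the objective at each vertex of the feasible region:
  z(0, 0) = 0
  z(5.5, 0) = -44
  z(4, 3) = -47  ←
  z(0, 7) = -35
The minimum is at x1 = 4, x2 = 3.

(4, 3)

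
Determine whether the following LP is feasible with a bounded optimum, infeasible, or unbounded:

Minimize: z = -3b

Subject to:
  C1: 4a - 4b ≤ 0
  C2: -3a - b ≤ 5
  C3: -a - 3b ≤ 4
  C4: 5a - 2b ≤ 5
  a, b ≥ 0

Unbounded (objective can decrease without bound)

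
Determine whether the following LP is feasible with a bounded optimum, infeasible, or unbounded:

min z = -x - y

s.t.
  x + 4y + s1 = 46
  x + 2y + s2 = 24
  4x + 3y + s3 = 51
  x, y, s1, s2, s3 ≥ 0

Feasible with a bounded optimal solution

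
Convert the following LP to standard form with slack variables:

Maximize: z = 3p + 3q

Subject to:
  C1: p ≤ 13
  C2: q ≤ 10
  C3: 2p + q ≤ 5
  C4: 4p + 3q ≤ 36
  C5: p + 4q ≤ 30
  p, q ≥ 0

max z = 3p + 3q

s.t.
  p + s1 = 13
  q + s2 = 10
  2p + q + s3 = 5
  4p + 3q + s4 = 36
  p + 4q + s5 = 30
  p, q, s1, s2, s3, s4, s5 ≥ 0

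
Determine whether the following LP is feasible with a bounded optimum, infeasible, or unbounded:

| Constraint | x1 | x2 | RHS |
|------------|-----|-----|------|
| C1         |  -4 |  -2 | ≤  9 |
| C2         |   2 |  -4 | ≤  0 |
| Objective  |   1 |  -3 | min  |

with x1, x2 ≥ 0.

Unbounded (objective can decrease without bound)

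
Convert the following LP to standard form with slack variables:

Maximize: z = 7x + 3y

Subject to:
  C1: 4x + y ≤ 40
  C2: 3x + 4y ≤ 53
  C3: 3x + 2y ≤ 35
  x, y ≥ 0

max z = 7x + 3y

s.t.
  4x + y + s1 = 40
  3x + 4y + s2 = 53
  3x + 2y + s3 = 35
  x, y, s1, s2, s3 ≥ 0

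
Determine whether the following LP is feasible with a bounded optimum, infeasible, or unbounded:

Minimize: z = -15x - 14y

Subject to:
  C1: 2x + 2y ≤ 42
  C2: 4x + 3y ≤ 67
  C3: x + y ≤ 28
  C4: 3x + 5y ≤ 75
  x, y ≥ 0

Feasible with a bounded optimal solution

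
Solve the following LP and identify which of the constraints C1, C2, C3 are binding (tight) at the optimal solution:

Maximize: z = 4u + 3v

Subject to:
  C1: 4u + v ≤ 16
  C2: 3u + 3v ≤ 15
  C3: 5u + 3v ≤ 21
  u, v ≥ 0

At u = 3, v = 2, compute slack b - a·x for each constraint:
  C1: 16 − 14 = 2  (slack)
  C2: 15 − 15 = 0  (binding)
  C3: 21 − 21 = 0  (binding)

Optimal: u = 3, v = 2
Binding: C2, C3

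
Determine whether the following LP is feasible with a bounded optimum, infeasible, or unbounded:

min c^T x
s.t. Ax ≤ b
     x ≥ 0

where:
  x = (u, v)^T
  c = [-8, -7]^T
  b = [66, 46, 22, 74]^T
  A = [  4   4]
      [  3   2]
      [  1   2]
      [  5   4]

Feasible with a bounded optimal solution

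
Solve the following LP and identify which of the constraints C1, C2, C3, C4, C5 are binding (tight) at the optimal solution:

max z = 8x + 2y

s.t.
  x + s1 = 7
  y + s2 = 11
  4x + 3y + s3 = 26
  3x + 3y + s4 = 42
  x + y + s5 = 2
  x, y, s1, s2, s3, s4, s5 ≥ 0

At x = 2, y = 0, compute slack b - a·x for each constraint:
  C1: 7 − 2 = 5  (slack)
  C2: 11 − 0 = 11  (slack)
  C3: 26 − 8 = 18  (slack)
  C4: 42 − 6 = 36  (slack)
  C5: 2 − 2 = 0  (binding)

Optimal: x = 2, y = 0
Binding: C5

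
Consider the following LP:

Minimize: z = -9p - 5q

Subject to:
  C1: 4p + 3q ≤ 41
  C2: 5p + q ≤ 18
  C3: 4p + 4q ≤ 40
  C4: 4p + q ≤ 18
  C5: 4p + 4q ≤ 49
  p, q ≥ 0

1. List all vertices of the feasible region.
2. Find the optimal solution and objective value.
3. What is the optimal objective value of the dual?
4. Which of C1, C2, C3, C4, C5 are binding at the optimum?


1. (0, 0), (3.6, 0), (2, 8), (0, 10)
2. p = 2, q = 8, z = -58
3. -58
4. C2, C3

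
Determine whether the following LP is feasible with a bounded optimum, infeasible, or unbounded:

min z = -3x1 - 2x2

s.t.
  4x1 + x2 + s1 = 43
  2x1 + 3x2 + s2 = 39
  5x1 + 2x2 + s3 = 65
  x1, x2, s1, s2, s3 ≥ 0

Feasible with a bounded optimal solution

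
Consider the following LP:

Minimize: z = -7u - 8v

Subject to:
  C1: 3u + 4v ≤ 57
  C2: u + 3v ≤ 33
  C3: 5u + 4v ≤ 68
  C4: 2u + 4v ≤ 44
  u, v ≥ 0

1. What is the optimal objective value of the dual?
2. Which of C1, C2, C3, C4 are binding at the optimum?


1. -112
2. C3, C4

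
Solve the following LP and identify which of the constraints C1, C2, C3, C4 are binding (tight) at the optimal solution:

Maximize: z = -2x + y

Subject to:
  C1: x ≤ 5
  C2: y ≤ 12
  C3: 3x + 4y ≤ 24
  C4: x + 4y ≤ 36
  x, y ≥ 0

At x = 0, y = 6, compute slack b - a·x for each constraint:
  C1: 5 − 0 = 5  (slack)
  C2: 12 − 6 = 6  (slack)
  C3: 24 − 24 = 0  (binding)
  C4: 36 − 24 = 12  (slack)

Optimal: x = 0, y = 6
Binding: C3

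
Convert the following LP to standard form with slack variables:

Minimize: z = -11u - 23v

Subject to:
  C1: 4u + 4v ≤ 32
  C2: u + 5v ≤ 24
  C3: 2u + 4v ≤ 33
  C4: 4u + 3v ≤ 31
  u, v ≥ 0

min z = -11u - 23v

s.t.
  4u + 4v + s1 = 32
  u + 5v + s2 = 24
  2u + 4v + s3 = 33
  4u + 3v + s4 = 31
  u, v, s1, s2, s3, s4 ≥ 0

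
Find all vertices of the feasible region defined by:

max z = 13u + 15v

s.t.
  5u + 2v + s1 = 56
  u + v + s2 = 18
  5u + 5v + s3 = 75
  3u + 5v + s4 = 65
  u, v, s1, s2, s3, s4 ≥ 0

(0, 0), (11.2, 0), (8.667, 6.333), (5, 10), (0, 13)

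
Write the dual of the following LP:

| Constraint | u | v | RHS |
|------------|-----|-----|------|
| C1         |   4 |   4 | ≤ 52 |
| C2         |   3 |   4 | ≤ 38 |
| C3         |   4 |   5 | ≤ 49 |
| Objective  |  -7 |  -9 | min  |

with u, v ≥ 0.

Primal min cᵀx s.t. Ax ≤ b, x ≥ 0  →  Dual max −bᵀy s.t. Aᵀy ≥ −c, y ≥ 0.

Maximize: z = -52y1 - 38y2 - 49y3

Subject to:
  4y1 + 3y2 + 4y3 ≥ 7
  4y1 + 4y2 + 5y3 ≥ 9
  y1, y2, y3 ≥ 0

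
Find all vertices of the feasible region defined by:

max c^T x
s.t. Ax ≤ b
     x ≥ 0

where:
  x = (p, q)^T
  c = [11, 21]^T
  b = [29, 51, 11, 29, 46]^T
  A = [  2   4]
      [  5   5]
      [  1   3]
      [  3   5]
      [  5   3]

(0, 0), (9.2, 0), (8.938, 0.4375), (8, 1), (0, 3.667)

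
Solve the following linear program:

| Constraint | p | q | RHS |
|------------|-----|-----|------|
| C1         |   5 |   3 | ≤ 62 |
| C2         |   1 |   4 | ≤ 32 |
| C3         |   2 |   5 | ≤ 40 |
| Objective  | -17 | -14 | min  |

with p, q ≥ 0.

Evaluate the objective at each vertex of the feasible region:
  z(0, 0) = 0
  z(12.4, 0) = -210.8
  z(10, 4) = -226  ←
  z(0, 8) = -112
The minimum is at p = 10, q = 4.

p = 10, q = 4, z = -226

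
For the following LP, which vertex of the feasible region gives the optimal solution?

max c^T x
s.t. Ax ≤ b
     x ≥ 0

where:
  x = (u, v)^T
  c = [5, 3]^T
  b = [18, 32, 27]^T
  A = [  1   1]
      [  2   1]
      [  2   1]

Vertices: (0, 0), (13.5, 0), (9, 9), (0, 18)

Evaluate the objective at each vertex of the feasible region:
  z(0, 0) = 0
  z(13.5, 0) = 67.5
  z(9, 9) = 72  ←
  z(0, 18) = 54
The maximum is at u = 9, v = 9.

(9, 9)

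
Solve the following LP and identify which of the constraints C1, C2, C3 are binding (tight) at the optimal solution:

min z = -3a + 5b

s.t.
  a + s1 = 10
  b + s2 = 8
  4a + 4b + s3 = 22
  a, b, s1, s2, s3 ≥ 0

At a = 5.5, b = 0, compute slack b - a·x for each constraint:
  C1: 10 − 5.5 = 4.5  (slack)
  C2: 8 − 0 = 8  (slack)
  C3: 22 − 22 = 0  (binding)

Optimal: a = 5.5, b = 0
Binding: C3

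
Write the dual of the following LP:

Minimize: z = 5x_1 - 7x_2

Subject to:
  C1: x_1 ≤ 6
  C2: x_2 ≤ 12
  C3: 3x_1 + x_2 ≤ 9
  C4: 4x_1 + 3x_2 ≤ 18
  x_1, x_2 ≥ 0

Primal min cᵀx s.t. Ax ≤ b, x ≥ 0  →  Dual max −bᵀy s.t. Aᵀy ≥ −c, y ≥ 0.

Maximize: z = -6y1 - 12y2 - 9y3 - 18y4

Subject to:
  y1 + 3y3 + 4y4 ≥ -5
  y2 + y3 + 3y4 ≥ 7
  y1, y2, y3, y4 ≥ 0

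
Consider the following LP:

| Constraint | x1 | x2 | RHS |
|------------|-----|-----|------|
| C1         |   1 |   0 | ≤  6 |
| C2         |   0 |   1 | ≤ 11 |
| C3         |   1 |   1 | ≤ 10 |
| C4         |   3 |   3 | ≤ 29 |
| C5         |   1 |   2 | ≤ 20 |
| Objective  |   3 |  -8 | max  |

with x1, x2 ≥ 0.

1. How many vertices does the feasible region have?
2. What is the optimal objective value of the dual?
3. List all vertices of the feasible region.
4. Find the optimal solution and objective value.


1. 4
2. 18
3. (0, 0), (6, 0), (6, 3.667), (0, 9.667)
4. x1 = 6, x2 = 0, z = 18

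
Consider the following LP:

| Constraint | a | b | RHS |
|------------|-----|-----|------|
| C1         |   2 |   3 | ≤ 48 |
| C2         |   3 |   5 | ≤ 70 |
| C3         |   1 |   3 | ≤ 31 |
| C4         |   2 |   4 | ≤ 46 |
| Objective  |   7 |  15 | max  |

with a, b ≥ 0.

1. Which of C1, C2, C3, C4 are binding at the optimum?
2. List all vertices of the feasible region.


1. C3, C4
2. (0, 0), (23, 0), (7, 8), (0, 10.33)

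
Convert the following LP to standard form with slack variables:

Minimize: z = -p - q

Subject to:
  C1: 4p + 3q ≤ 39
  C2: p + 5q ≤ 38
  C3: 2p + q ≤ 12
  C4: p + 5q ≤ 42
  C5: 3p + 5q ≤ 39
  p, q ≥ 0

min z = -p - q

s.t.
  4p + 3q + s1 = 39
  p + 5q + s2 = 38
  2p + q + s3 = 12
  p + 5q + s4 = 42
  3p + 5q + s5 = 39
  p, q, s1, s2, s3, s4, s5 ≥ 0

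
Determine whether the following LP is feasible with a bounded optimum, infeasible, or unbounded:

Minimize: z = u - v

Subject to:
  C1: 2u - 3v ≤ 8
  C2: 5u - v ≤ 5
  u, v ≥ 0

Unbounded (objective can decrease without bound)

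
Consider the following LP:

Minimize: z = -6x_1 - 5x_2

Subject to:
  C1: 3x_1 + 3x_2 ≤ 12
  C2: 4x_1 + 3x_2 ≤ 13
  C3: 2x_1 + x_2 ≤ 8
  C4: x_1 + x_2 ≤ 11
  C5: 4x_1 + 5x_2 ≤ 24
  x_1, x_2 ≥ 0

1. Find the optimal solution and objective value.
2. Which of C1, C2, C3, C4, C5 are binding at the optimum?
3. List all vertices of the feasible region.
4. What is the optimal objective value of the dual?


1. x_1 = 1, x_2 = 3, z = -21
2. C1, C2
3. (0, 0), (3.25, 0), (1, 3), (0, 4)
4. -21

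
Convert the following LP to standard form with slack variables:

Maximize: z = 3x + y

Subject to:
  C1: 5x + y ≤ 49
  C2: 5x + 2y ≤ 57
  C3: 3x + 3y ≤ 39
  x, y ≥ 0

max z = 3x + y

s.t.
  5x + y + s1 = 49
  5x + 2y + s2 = 57
  3x + 3y + s3 = 39
  x, y, s1, s2, s3 ≥ 0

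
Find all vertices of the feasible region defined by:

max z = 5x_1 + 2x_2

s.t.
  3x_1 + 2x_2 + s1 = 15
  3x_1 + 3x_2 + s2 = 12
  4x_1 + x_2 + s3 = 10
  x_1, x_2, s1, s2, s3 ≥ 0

(0, 0), (2.5, 0), (2, 2), (0, 4)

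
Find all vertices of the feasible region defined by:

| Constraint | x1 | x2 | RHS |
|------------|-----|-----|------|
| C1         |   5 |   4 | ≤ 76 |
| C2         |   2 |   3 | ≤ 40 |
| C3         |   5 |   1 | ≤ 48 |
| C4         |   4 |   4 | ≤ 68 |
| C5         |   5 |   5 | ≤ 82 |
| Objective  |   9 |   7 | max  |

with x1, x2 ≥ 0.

(0, 0), (9.6, 0), (8, 8), (0, 13.33)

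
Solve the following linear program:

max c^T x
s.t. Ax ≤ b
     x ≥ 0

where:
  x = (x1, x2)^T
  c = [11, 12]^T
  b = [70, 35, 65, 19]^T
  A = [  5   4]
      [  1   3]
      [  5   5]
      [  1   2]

Evaluate the objective at each vertex of the feasible region:
  z(0, 0) = 0
  z(13, 0) = 143
  z(7, 6) = 149  ←
  z(0, 9.5) = 114
The maximum is at x1 = 7, x2 = 6.

x1 = 7, x2 = 6, z = 149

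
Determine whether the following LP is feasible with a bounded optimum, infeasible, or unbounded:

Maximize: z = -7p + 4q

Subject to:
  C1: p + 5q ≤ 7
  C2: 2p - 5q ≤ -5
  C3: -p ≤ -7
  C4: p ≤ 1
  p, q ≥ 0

Infeasible (no feasible solution exists)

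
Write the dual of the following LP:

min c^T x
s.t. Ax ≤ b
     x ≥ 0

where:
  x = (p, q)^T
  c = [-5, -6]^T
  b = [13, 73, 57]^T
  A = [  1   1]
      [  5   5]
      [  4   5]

Primal min cᵀx s.t. Ax ≤ b, x ≥ 0  →  Dual max −bᵀy s.t. Aᵀy ≥ −c, y ≥ 0.

Maximize: z = -13y1 - 73y2 - 57y3

Subject to:
  y1 + 5y2 + 4y3 ≥ 5
  y1 + 5y2 + 5y3 ≥ 6
  y1, y2, y3 ≥ 0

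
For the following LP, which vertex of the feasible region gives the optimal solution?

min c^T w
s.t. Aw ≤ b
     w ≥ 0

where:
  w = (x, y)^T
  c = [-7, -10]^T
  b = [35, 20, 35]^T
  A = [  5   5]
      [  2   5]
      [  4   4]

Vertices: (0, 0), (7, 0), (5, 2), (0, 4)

Evaluate the objective at each vertex of the feasible region:
  z(0, 0) = 0
  z(7, 0) = -49
  z(5, 2) = -55  ←
  z(0, 4) = -40
The minimum is at x = 5, y = 2.

(5, 2)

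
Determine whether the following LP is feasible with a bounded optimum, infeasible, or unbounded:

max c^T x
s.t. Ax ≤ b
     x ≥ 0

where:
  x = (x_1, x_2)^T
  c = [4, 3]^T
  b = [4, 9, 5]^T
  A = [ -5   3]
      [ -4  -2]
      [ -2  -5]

Unbounded (objective can increase without bound)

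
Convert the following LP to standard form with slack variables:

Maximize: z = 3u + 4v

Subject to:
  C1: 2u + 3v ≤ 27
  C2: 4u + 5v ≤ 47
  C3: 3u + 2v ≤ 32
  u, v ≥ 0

max z = 3u + 4v

s.t.
  2u + 3v + s1 = 27
  4u + 5v + s2 = 47
  3u + 2v + s3 = 32
  u, v, s1, s2, s3 ≥ 0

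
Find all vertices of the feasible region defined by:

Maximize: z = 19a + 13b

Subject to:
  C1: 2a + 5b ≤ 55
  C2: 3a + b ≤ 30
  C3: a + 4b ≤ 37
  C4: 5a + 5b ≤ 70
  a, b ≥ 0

(0, 0), (10, 0), (8, 6), (6.333, 7.667), (0, 9.25)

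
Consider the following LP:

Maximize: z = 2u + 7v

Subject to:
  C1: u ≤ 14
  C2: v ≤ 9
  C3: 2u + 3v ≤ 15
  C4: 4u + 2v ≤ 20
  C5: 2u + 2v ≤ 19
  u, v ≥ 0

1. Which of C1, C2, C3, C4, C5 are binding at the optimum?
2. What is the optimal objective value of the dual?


1. C3
2. 35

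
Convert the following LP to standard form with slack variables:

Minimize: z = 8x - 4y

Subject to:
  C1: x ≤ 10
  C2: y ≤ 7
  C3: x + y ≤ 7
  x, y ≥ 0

min z = 8x - 4y

s.t.
  x + s1 = 10
  y + s2 = 7
  x + y + s3 = 7
  x, y, s1, s2, s3 ≥ 0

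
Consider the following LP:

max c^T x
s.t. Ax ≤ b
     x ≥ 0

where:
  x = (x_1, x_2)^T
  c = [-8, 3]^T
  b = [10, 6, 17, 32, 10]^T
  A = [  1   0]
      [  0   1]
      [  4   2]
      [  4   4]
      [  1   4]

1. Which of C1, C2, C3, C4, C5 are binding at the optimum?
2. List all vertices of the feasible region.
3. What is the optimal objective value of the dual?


1. C5
2. (0, 0), (4.25, 0), (3.429, 1.643), (0, 2.5)
3. 7.5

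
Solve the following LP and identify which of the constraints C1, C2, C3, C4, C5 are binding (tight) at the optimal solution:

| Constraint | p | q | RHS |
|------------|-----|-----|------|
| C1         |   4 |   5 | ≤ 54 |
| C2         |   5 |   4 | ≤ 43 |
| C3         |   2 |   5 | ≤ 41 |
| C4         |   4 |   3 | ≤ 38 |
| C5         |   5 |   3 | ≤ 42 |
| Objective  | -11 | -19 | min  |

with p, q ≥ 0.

At p = 3, q = 7, compute slack b - a·x for each constraint:
  C1: 54 − 47 = 7  (slack)
  C2: 43 − 43 = 0  (binding)
  C3: 41 − 41 = 0  (binding)
  C4: 38 − 33 = 5  (slack)
  C5: 42 − 36 = 6  (slack)

Optimal: p = 3, q = 7
Binding: C2, C3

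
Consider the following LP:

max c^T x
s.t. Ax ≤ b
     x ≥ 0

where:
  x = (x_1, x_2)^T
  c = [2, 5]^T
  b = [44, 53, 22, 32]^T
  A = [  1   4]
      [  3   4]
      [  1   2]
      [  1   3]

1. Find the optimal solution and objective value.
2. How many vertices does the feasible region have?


1. x_1 = 2, x_2 = 10, z = 54
2. 5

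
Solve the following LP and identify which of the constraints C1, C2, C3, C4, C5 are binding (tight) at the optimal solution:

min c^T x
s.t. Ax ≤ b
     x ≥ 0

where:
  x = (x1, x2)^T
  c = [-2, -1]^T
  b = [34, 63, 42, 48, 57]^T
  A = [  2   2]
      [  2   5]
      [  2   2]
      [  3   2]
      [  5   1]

At x1 = 10, x2 = 7, compute slack b - a·x for each constraint:
  C1: 34 − 34 = 0  (binding)
  C2: 63 − 55 = 8  (slack)
  C3: 42 − 34 = 8  (slack)
  C4: 48 − 44 = 4  (slack)
  C5: 57 − 57 = 0  (binding)

Optimal: x1 = 10, x2 = 7
Binding: C1, C5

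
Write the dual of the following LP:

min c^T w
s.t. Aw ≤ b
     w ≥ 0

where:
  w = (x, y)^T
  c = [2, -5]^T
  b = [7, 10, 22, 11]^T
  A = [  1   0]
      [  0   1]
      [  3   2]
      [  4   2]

Primal min cᵀx s.t. Ax ≤ b, x ≥ 0  →  Dual max −bᵀy s.t. Aᵀy ≥ −c, y ≥ 0.

Maximize: z = -7y1 - 10y2 - 22y3 - 11y4

Subject to:
  y1 + 3y3 + 4y4 ≥ -2
  y2 + 2y3 + 2y4 ≥ 5
  y1, y2, y3, y4 ≥ 0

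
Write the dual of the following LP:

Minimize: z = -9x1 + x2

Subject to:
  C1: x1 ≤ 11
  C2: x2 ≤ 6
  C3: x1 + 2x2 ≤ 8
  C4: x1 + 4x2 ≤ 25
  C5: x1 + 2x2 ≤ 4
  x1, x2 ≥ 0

Primal min cᵀx s.t. Ax ≤ b, x ≥ 0  →  Dual max −bᵀy s.t. Aᵀy ≥ −c, y ≥ 0.

Maximize: z = -11y1 - 6y2 - 8y3 - 25y4 - 4y5

Subject to:
  y1 + y3 + y4 + y5 ≥ 9
  y2 + 2y3 + 4y4 + 2y5 ≥ -1
  y1, y2, y3, y4, y5 ≥ 0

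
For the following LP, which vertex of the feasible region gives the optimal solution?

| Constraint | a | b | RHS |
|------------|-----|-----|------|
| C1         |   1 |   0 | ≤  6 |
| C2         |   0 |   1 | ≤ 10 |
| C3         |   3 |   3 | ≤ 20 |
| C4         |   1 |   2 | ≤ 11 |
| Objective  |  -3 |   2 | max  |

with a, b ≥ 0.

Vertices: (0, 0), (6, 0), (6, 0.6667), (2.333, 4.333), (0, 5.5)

Evaluate the objective at each vertex of the feasible region:
  z(0, 0) = 0
  z(6, 0) = -18
  z(6, 0.6667) = -16.67
  z(2.333, 4.333) = 1.667
  z(0, 5.5) = 11  ←
The maximum is at a = 0, b = 5.5.

(0, 5.5)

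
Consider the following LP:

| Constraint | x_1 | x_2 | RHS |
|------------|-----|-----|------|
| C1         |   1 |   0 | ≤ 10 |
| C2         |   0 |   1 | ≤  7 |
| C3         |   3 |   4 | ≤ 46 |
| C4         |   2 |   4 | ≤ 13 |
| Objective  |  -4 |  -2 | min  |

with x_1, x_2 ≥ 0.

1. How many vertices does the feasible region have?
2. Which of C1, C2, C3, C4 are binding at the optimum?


1. 3
2. C4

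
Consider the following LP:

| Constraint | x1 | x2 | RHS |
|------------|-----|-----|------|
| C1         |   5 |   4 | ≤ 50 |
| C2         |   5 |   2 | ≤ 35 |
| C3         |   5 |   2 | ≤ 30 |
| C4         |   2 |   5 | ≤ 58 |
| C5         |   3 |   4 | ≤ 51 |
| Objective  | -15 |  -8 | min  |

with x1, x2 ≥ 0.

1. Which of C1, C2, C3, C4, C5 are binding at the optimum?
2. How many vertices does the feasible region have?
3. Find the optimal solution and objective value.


1. C1, C3
2. 5
3. x1 = 2, x2 = 10, z = -110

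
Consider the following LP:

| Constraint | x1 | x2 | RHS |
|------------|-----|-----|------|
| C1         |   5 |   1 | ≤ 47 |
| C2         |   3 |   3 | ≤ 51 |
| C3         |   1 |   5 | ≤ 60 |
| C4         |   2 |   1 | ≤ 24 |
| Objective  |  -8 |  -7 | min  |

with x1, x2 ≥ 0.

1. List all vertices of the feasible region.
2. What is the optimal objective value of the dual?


1. (0, 0), (9.4, 0), (7.667, 8.667), (7, 10), (6.25, 10.75), (0, 12)
2. -126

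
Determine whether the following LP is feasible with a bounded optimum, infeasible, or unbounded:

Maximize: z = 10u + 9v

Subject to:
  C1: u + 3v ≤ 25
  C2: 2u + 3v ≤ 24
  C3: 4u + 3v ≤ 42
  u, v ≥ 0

Feasible with a bounded optimal solution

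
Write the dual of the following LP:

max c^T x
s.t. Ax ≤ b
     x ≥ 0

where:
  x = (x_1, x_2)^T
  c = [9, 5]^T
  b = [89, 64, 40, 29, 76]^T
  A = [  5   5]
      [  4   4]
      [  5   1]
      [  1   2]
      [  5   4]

Primal max cᵀx s.t. Ax ≤ b, x ≥ 0  →  Dual min bᵀy s.t. Aᵀy ≥ c, y ≥ 0.

Minimize: z = 89y1 + 64y2 + 40y3 + 29y4 + 76y5

Subject to:
  5y1 + 4y2 + 5y3 + y4 + 5y5 ≥ 9
  5y1 + 4y2 + y3 + 2y4 + 4y5 ≥ 5
  y1, y2, y3, y4, y5 ≥ 0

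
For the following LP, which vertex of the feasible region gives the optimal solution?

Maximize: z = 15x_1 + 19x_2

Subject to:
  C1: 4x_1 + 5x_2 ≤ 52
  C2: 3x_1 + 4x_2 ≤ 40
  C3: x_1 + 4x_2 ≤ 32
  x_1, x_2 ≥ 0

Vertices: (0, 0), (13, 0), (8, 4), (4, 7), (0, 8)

Evaluate the objective at each vertex of the feasible region:
  z(0, 0) = 0
  z(13, 0) = 195
  z(8, 4) = 196  ←
  z(4, 7) = 193
  z(0, 8) = 152
The maximum is at x_1 = 8, x_2 = 4.

(8, 4)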